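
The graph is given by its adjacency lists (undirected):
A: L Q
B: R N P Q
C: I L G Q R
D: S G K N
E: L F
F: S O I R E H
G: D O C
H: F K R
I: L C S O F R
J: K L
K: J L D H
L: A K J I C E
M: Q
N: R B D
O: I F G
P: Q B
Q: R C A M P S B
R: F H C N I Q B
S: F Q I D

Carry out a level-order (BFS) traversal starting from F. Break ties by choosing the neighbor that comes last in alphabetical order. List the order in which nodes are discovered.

F S R O I H E Q D N C B G L K P M A J

Visit F; enqueue S, R, O, I, H, E → queue [S, R, O, I, H, E]
Visit S; enqueue Q, D → queue [R, O, I, H, E, Q, D]
Visit R; enqueue N, C, B → queue [O, I, H, E, Q, D, N, C, B]
Visit O; enqueue G → queue [I, H, E, Q, D, N, C, B, G]
Visit I; enqueue L → queue [H, E, Q, D, N, C, B, G, L]
Visit H; enqueue K → queue [E, Q, D, N, C, B, G, L, K]
Visit E → queue [Q, D, N, C, B, G, L, K]
Visit Q; enqueue P, M, A → queue [D, N, C, B, G, L, K, P, M, A]
Visit D → queue [N, C, B, G, L, K, P, M, A]
Visit N → queue [C, B, G, L, K, P, M, A]
Visit C → queue [B, G, L, K, P, M, A]
Visit B → queue [G, L, K, P, M, A]
Visit G → queue [L, K, P, M, A]
Visit L; enqueue J → queue [K, P, M, A, J]
Visit K → queue [P, M, A, J]
Visit P → queue [M, A, J]
Visit M → queue [A, J]
Visit A → queue [J]
Visit J → queue []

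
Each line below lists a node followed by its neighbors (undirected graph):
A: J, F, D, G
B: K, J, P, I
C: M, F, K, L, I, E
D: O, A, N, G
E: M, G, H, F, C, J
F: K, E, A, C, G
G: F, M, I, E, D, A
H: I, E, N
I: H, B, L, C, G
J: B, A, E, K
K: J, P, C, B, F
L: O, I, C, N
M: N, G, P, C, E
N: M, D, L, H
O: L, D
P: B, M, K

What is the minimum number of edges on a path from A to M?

Level 0: A
Level 1: D, F, G, J
Level 2: B, C, E, I, K, M, N, O
Level 3: H, L, P
M first appears at level 2.

2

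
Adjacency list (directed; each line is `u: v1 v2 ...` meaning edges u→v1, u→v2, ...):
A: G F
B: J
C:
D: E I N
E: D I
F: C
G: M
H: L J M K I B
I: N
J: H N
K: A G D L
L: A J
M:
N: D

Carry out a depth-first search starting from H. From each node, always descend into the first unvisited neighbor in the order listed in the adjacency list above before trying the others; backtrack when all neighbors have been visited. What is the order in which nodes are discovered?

H, L, A, G, M, F, C, J, N, D, E, I, K, B

Visit H
H → L
L → A
A → G
G → M
A → F
F → C
L → J
J → N
N → D
D → E
E → I
H → K
H → B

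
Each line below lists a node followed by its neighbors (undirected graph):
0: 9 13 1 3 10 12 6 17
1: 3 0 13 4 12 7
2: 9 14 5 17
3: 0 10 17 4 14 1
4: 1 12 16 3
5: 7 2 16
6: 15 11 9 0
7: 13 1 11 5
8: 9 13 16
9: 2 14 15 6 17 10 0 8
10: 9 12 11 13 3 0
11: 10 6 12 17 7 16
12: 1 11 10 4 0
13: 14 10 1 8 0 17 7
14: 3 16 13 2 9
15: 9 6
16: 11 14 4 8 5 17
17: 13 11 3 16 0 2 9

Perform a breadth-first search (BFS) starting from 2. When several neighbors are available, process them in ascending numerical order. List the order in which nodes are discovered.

2 -> 5 -> 9 -> 14 -> 17 -> 7 -> 16 -> 0 -> 6 -> 8 -> 10 -> 15 -> 3 -> 13 -> 11 -> 1 -> 4 -> 12

Visit 2; enqueue 5, 9, 14, 17 → queue [5, 9, 14, 17]
Visit 5; enqueue 7, 16 → queue [9, 14, 17, 7, 16]
Visit 9; enqueue 0, 6, 8, 10, 15 → queue [14, 17, 7, 16, 0, 6, 8, 10, 15]
Visit 14; enqueue 3, 13 → queue [17, 7, 16, 0, 6, 8, 10, 15, 3, 13]
Visit 17; enqueue 11 → queue [7, 16, 0, 6, 8, 10, 15, 3, 13, 11]
Visit 7; enqueue 1 → queue [16, 0, 6, 8, 10, 15, 3, 13, 11, 1]
Visit 16; enqueue 4 → queue [0, 6, 8, 10, 15, 3, 13, 11, 1, 4]
Visit 0; enqueue 12 → queue [6, 8, 10, 15, 3, 13, 11, 1, 4, 12]
Visit 6 → queue [8, 10, 15, 3, 13, 11, 1, 4, 12]
Visit 8 → queue [10, 15, 3, 13, 11, 1, 4, 12]
Visit 10 → queue [15, 3, 13, 11, 1, 4, 12]
Visit 15 → queue [3, 13, 11, 1, 4, 12]
Visit 3 → queue [13, 11, 1, 4, 12]
Visit 13 → queue [11, 1, 4, 12]
Visit 11 → queue [1, 4, 12]
Visit 1 → queue [4, 12]
Visit 4 → queue [12]
Visit 12 → queue []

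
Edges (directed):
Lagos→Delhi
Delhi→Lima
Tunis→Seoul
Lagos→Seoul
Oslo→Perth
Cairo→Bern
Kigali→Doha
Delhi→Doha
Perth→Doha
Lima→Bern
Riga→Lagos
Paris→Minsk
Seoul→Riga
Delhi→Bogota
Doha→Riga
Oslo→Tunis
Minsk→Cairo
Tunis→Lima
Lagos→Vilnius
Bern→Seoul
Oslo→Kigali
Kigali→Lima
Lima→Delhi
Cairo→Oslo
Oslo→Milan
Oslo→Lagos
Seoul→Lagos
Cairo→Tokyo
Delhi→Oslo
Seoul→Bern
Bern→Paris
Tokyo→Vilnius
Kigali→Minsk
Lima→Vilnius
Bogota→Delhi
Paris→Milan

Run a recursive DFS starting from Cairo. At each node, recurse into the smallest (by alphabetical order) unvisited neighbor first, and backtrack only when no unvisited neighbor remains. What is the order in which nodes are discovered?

Cairo -> Bern -> Paris -> Milan -> Minsk -> Seoul -> Lagos -> Delhi -> Bogota -> Doha -> Riga -> Lima -> Vilnius -> Oslo -> Kigali -> Perth -> Tunis -> Tokyo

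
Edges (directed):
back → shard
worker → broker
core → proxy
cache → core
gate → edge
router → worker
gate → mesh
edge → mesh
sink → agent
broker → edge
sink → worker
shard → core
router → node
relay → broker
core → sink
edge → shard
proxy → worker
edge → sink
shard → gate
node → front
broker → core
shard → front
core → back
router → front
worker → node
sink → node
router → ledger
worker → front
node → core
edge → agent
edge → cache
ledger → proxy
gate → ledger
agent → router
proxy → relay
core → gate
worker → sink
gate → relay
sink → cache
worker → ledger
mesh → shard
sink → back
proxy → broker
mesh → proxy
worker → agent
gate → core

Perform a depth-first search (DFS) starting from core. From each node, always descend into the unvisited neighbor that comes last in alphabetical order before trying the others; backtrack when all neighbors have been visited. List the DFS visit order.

Visit core
core → sink
sink → worker
worker → node
node → front
worker → ledger
ledger → proxy
proxy → relay
relay → broker
broker → edge
edge → shard
shard → gate
gate → mesh
edge → cache
edge → agent
agent → router
sink → back

core -> sink -> worker -> node -> front -> ledger -> proxy -> relay -> broker -> edge -> shard -> gate -> mesh -> cache -> agent -> router -> back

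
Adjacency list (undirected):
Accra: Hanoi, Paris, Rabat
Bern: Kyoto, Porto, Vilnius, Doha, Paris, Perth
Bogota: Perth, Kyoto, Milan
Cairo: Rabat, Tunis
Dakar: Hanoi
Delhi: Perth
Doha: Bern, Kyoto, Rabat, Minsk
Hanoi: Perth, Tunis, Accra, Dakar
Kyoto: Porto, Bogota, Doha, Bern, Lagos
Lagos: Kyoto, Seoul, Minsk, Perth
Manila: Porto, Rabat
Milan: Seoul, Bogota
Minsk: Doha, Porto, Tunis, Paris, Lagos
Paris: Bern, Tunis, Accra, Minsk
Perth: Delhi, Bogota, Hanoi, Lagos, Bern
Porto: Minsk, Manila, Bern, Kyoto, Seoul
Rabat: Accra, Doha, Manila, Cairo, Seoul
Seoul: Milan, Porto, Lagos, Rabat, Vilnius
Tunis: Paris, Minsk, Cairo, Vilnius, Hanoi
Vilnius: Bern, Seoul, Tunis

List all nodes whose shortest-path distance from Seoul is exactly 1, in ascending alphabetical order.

Lagos, Milan, Porto, Rabat, Vilnius

Level 0: Seoul
Level 1: Lagos, Milan, Porto, Rabat, Vilnius
Level 2: Accra, Bern, Bogota, Cairo, Doha, Kyoto, Manila, Minsk, Perth, Tunis
Level 3: Delhi, Hanoi, Paris
Level 4: Dakar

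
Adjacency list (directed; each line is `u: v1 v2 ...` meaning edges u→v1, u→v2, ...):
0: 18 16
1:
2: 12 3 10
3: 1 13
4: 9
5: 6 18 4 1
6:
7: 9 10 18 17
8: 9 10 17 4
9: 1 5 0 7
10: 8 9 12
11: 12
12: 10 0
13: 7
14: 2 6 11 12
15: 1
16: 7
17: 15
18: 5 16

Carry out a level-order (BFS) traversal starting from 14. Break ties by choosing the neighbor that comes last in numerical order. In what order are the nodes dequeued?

14 -> 12 -> 11 -> 6 -> 2 -> 10 -> 0 -> 3 -> 9 -> 8 -> 18 -> 16 -> 13 -> 1 -> 7 -> 5 -> 17 -> 4 -> 15

Visit 14; enqueue 12, 11, 6, 2 → queue [12, 11, 6, 2]
Visit 12; enqueue 10, 0 → queue [11, 6, 2, 10, 0]
Visit 11 → queue [6, 2, 10, 0]
Visit 6 → queue [2, 10, 0]
Visit 2; enqueue 3 → queue [10, 0, 3]
Visit 10; enqueue 9, 8 → queue [0, 3, 9, 8]
Visit 0; enqueue 18, 16 → queue [3, 9, 8, 18, 16]
Visit 3; enqueue 13, 1 → queue [9, 8, 18, 16, 13, 1]
Visit 9; enqueue 7, 5 → queue [8, 18, 16, 13, 1, 7, 5]
Visit 8; enqueue 17, 4 → queue [18, 16, 13, 1, 7, 5, 17, 4]
Visit 18 → queue [16, 13, 1, 7, 5, 17, 4]
Visit 16 → queue [13, 1, 7, 5, 17, 4]
Visit 13 → queue [1, 7, 5, 17, 4]
Visit 1 → queue [7, 5, 17, 4]
Visit 7 → queue [5, 17, 4]
Visit 5 → queue [17, 4]
Visit 17; enqueue 15 → queue [4, 15]
Visit 4 → queue [15]
Visit 15 → queue []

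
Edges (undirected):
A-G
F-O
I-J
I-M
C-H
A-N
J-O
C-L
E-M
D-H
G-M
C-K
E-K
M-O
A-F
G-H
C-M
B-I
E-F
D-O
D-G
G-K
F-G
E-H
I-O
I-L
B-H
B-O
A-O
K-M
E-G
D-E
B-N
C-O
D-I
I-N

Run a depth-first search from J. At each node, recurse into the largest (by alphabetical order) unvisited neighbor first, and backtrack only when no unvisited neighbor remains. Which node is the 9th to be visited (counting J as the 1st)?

A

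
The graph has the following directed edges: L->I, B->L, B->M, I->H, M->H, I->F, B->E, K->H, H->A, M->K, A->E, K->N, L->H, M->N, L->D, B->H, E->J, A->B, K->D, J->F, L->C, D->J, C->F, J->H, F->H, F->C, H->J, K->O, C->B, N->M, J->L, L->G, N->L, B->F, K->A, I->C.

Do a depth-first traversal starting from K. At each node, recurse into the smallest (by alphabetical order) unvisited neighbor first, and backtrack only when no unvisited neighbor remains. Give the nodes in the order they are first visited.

Visit K
K → A
A → B
B → E
E → J
J → F
F → C
F → H
J → L
L → D
L → G
L → I
B → M
M → N
K → O

K -> A -> B -> E -> J -> F -> C -> H -> L -> D -> G -> I -> M -> N -> O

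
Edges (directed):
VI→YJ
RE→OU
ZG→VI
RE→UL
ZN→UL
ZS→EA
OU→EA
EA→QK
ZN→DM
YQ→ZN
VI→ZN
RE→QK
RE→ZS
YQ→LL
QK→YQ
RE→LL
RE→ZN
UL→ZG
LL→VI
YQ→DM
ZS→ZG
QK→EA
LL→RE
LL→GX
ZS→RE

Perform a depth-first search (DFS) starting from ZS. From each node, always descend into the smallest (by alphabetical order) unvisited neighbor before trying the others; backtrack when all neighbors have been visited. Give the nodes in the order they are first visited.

ZS, EA, QK, YQ, DM, LL, GX, RE, OU, UL, ZG, VI, YJ, ZN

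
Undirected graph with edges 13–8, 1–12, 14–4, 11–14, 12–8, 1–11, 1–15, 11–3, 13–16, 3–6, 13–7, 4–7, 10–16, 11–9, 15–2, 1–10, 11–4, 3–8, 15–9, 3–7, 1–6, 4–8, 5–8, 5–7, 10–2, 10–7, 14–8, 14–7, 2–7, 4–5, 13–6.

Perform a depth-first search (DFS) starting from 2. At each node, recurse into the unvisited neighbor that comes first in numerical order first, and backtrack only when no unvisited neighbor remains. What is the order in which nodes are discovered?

Visit 2
2 → 7
7 → 3
3 → 6
6 → 1
1 → 10
10 → 16
16 → 13
13 → 8
8 → 4
4 → 5
4 → 11
11 → 9
9 → 15
11 → 14
8 → 12

2, 7, 3, 6, 1, 10, 16, 13, 8, 4, 5, 11, 9, 15, 14, 12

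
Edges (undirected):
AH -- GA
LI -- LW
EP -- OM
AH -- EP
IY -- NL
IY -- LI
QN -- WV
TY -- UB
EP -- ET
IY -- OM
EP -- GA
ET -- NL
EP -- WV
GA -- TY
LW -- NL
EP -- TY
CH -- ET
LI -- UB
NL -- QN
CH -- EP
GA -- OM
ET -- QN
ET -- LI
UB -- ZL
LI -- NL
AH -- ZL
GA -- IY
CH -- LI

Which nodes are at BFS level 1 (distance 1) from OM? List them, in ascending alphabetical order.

EP, GA, IY

Level 0: OM
Level 1: EP, GA, IY
Level 2: AH, CH, ET, LI, NL, TY, WV
Level 3: LW, QN, UB, ZL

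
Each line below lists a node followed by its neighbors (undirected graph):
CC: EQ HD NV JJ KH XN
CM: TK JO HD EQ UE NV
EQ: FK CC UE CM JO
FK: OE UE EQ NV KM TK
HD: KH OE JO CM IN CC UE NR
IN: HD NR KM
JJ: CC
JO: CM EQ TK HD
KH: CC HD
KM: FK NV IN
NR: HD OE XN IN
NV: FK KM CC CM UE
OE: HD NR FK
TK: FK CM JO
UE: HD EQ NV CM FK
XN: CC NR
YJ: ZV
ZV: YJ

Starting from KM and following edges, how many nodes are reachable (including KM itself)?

16

BFS from KM visits: KM, FK, NV, IN, OE, UE, EQ, TK, CC, CM, HD, NR, JO, JJ, KH, XN
Reachable nodes: 16 of 18 total.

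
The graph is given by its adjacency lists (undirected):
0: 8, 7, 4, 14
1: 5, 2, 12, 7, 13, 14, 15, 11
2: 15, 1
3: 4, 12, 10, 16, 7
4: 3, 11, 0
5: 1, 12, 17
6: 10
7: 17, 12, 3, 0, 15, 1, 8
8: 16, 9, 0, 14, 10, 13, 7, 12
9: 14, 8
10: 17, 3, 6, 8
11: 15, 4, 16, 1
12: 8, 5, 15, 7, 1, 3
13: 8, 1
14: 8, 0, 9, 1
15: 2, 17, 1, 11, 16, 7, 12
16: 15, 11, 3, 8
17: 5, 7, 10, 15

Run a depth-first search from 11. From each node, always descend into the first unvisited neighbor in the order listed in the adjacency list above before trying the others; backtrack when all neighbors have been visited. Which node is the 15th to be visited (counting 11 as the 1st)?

Visit 11
11 → 15
15 → 2
2 → 1
1 → 5
5 → 12
12 → 8
8 → 16
16 → 3
3 → 4
4 → 0
0 → 7
7 → 17
17 → 10
10 → 6
0 → 14
14 → 9
8 → 13

Visit order: 11, 15, 2, 1, 5, 12, 8, 16, 3, 4, 0, 7, 17, 10, 6, 14, 9, 13

6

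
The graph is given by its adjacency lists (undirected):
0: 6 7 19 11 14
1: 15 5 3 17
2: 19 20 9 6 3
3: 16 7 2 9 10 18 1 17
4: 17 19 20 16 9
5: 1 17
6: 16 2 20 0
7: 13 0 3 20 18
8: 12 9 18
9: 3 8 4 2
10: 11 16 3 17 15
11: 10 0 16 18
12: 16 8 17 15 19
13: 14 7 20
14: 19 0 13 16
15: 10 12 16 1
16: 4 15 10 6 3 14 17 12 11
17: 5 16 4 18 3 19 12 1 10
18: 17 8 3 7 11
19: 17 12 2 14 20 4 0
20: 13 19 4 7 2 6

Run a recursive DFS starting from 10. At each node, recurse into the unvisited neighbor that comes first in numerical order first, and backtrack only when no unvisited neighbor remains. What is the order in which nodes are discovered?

Visit 10
10 → 3
3 → 1
1 → 5
5 → 17
17 → 4
4 → 9
9 → 2
2 → 6
6 → 0
0 → 7
7 → 13
13 → 14
14 → 16
16 → 11
11 → 18
18 → 8
8 → 12
12 → 15
12 → 19
19 → 20

10, 3, 1, 5, 17, 4, 9, 2, 6, 0, 7, 13, 14, 16, 11, 18, 8, 12, 15, 19, 20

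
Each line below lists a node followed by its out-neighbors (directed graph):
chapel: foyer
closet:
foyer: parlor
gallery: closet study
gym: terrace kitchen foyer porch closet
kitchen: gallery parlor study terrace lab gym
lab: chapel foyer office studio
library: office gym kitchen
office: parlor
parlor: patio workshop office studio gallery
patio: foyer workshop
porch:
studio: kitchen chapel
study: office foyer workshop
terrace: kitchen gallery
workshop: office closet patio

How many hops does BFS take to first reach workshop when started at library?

Level 0: library
Level 1: gym, kitchen, office
Level 2: closet, foyer, gallery, lab, parlor, porch, study, terrace
Level 3: chapel, patio, studio, workshop
workshop first appears at level 3.

3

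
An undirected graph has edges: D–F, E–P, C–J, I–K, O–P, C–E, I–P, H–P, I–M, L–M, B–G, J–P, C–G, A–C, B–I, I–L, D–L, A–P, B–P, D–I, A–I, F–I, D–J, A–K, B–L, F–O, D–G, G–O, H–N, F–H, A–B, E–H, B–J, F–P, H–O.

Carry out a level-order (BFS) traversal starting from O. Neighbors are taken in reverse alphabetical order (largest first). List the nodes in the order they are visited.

O, P, H, G, F, J, I, E, B, A, N, D, C, M, L, K

Visit O; enqueue P, H, G, F → queue [P, H, G, F]
Visit P; enqueue J, I, E, B, A → queue [H, G, F, J, I, E, B, A]
Visit H; enqueue N → queue [G, F, J, I, E, B, A, N]
Visit G; enqueue D, C → queue [F, J, I, E, B, A, N, D, C]
Visit F → queue [J, I, E, B, A, N, D, C]
Visit J → queue [I, E, B, A, N, D, C]
Visit I; enqueue M, L, K → queue [E, B, A, N, D, C, M, L, K]
Visit E → queue [B, A, N, D, C, M, L, K]
Visit B → queue [A, N, D, C, M, L, K]
Visit A → queue [N, D, C, M, L, K]
Visit N → queue [D, C, M, L, K]
Visit D → queue [C, M, L, K]
Visit C → queue [M, L, K]
Visit M → queue [L, K]
Visit L → queue [K]
Visit K → queue []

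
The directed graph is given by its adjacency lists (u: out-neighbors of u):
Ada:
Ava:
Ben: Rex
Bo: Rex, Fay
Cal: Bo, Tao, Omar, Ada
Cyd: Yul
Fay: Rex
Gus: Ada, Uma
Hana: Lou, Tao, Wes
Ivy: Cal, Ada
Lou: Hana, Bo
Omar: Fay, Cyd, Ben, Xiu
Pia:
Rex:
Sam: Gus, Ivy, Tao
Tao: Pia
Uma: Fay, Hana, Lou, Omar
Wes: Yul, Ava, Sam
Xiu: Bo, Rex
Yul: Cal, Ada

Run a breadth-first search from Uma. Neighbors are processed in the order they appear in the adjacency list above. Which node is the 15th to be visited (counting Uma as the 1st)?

Visit Uma; enqueue Fay, Hana, Lou, Omar → queue [Fay, Hana, Lou, Omar]
Visit Fay; enqueue Rex → queue [Hana, Lou, Omar, Rex]
Visit Hana; enqueue Tao, Wes → queue [Lou, Omar, Rex, Tao, Wes]
Visit Lou; enqueue Bo → queue [Omar, Rex, Tao, Wes, Bo]
Visit Omar; enqueue Cyd, Ben, Xiu → queue [Rex, Tao, Wes, Bo, Cyd, Ben, Xiu]
Visit Rex → queue [Tao, Wes, Bo, Cyd, Ben, Xiu]
Visit Tao; enqueue Pia → queue [Wes, Bo, Cyd, Ben, Xiu, Pia]
Visit Wes; enqueue Yul, Ava, Sam → queue [Bo, Cyd, Ben, Xiu, Pia, Yul, Ava, Sam]
Visit Bo → queue [Cyd, Ben, Xiu, Pia, Yul, Ava, Sam]
Visit Cyd → queue [Ben, Xiu, Pia, Yul, Ava, Sam]
Visit Ben → queue [Xiu, Pia, Yul, Ava, Sam]
Visit Xiu → queue [Pia, Yul, Ava, Sam]
Visit Pia → queue [Yul, Ava, Sam]
Visit Yul; enqueue Cal, Ada → queue [Ava, Sam, Cal, Ada]
Visit Ava → queue [Sam, Cal, Ada]
Visit Sam; enqueue Gus, Ivy → queue [Cal, Ada, Gus, Ivy]
Visit Cal → queue [Ada, Gus, Ivy]
Visit Ada → queue [Gus, Ivy]
Visit Gus → queue [Ivy]
Visit Ivy → queue []

Visit order: Uma, Fay, Hana, Lou, Omar, Rex, Tao, Wes, Bo, Cyd, Ben, Xiu, Pia, Yul, Ava, Sam, Cal, Ada, Gus, Ivy

Ava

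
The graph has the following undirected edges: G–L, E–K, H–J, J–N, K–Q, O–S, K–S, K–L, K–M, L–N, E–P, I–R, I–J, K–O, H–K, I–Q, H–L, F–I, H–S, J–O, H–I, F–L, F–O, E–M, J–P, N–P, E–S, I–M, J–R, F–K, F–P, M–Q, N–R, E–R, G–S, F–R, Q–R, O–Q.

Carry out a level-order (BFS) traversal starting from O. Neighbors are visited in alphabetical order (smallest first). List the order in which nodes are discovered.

O, F, J, K, Q, S, I, L, P, R, H, N, E, M, G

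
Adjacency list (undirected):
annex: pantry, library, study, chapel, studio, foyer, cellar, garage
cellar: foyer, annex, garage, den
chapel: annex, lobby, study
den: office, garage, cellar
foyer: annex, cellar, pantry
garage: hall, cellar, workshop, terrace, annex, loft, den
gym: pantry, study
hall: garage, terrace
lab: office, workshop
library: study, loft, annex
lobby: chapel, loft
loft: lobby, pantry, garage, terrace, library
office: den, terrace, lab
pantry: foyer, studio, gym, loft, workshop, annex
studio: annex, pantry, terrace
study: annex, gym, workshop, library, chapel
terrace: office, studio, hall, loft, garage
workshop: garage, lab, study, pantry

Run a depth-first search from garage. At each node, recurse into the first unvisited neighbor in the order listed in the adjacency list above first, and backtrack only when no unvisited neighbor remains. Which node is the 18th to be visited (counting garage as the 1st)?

chapel

Visit garage
garage → hall
hall → terrace
terrace → office
office → den
den → cellar
cellar → foyer
foyer → annex
annex → pantry
pantry → studio
pantry → gym
gym → study
study → workshop
workshop → lab
study → library
library → loft
loft → lobby
lobby → chapel

Visit order: garage, hall, terrace, office, den, cellar, foyer, annex, pantry, studio, gym, study, workshop, lab, library, loft, lobby, chapel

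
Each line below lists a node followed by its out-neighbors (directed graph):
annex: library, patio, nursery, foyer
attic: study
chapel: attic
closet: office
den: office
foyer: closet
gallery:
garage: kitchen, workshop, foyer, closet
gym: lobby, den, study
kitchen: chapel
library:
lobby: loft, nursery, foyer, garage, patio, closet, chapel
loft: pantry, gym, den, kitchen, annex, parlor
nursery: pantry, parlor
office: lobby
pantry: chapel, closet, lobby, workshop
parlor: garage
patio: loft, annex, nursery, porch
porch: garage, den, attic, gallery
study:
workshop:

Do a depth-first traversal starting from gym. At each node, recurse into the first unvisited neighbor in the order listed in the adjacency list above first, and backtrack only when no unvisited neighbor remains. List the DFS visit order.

gym, lobby, loft, pantry, chapel, attic, study, closet, office, workshop, den, kitchen, annex, library, patio, nursery, parlor, garage, foyer, porch, gallery

Visit gym
gym → lobby
lobby → loft
loft → pantry
pantry → chapel
chapel → attic
attic → study
pantry → closet
closet → office
pantry → workshop
loft → den
loft → kitchen
loft → annex
annex → library
annex → patio
patio → nursery
nursery → parlor
parlor → garage
garage → foyer
patio → porch
porch → gallery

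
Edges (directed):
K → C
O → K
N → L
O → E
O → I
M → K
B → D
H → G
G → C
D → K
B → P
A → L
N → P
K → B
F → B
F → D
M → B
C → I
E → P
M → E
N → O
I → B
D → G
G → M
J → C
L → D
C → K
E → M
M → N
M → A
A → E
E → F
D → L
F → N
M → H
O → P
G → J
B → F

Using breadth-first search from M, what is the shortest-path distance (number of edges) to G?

2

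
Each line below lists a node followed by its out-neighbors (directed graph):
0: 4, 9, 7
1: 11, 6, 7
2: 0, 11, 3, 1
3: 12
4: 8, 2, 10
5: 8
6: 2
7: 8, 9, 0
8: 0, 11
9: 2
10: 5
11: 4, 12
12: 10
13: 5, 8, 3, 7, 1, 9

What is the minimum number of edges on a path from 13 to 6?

2

Level 0: 13
Level 1: 1, 3, 5, 7, 8, 9
Level 2: 0, 2, 6, 11, 12
Level 3: 4, 10
6 first appears at level 2.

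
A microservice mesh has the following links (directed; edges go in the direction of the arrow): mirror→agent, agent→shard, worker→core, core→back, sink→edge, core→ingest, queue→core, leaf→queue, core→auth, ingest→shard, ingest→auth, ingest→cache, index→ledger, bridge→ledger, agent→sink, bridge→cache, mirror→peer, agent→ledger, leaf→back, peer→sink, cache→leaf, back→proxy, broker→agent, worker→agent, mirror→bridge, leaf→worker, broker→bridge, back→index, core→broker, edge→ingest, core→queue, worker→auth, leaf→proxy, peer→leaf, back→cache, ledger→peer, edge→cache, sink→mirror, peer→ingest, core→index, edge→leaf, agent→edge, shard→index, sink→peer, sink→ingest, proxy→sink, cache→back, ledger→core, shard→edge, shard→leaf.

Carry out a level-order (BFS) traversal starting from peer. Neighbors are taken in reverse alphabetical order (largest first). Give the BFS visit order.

Visit peer; enqueue sink, leaf, ingest → queue [sink, leaf, ingest]
Visit sink; enqueue mirror, edge → queue [leaf, ingest, mirror, edge]
Visit leaf; enqueue worker, queue, proxy, back → queue [ingest, mirror, edge, worker, queue, proxy, back]
Visit ingest; enqueue shard, cache, auth → queue [mirror, edge, worker, queue, proxy, back, shard, cache, auth]
Visit mirror; enqueue bridge, agent → queue [edge, worker, queue, proxy, back, shard, cache, auth, bridge, agent]
Visit edge → queue [worker, queue, proxy, back, shard, cache, auth, bridge, agent]
Visit worker; enqueue core → queue [queue, proxy, back, shard, cache, auth, bridge, agent, core]
Visit queue → queue [proxy, back, shard, cache, auth, bridge, agent, core]
Visit proxy → queue [back, shard, cache, auth, bridge, agent, core]
Visit back; enqueue index → queue [shard, cache, auth, bridge, agent, core, index]
Visit shard → queue [cache, auth, bridge, agent, core, index]
Visit cache → queue [auth, bridge, agent, core, index]
Visit auth → queue [bridge, agent, core, index]
Visit bridge; enqueue ledger → queue [agent, core, index, ledger]
Visit agent → queue [core, index, ledger]
Visit core; enqueue broker → queue [index, ledger, broker]
Visit index → queue [ledger, broker]
Visit ledger → queue [broker]
Visit broker → queue []

peer, sink, leaf, ingest, mirror, edge, worker, queue, proxy, back, shard, cache, auth, bridge, agent, core, index, ledger, broker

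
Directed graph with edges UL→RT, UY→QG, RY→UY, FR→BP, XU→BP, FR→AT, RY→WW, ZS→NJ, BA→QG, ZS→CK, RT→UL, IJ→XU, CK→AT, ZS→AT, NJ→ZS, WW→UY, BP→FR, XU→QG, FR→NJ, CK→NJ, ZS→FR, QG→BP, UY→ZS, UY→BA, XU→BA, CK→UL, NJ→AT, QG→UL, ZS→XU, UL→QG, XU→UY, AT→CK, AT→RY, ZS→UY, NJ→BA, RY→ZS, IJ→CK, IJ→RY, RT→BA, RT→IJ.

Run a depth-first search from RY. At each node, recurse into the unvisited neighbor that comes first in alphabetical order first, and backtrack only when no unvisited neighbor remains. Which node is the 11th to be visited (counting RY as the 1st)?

Visit RY
RY → UY
UY → BA
BA → QG
QG → BP
BP → FR
FR → AT
AT → CK
CK → NJ
NJ → ZS
ZS → XU
CK → UL
UL → RT
RT → IJ
RY → WW

Visit order: RY, UY, BA, QG, BP, FR, AT, CK, NJ, ZS, XU, UL, RT, IJ, WW

XU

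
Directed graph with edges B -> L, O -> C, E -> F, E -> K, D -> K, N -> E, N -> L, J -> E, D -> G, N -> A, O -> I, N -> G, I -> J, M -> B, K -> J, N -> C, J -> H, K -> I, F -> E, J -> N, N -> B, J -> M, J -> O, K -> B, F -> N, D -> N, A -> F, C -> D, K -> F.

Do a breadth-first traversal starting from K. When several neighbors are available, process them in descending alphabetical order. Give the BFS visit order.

K, J, I, F, B, O, N, M, H, E, L, C, G, A, D

Visit K; enqueue J, I, F, B → queue [J, I, F, B]
Visit J; enqueue O, N, M, H, E → queue [I, F, B, O, N, M, H, E]
Visit I → queue [F, B, O, N, M, H, E]
Visit F → queue [B, O, N, M, H, E]
Visit B; enqueue L → queue [O, N, M, H, E, L]
Visit O; enqueue C → queue [N, M, H, E, L, C]
Visit N; enqueue G, A → queue [M, H, E, L, C, G, A]
Visit M → queue [H, E, L, C, G, A]
Visit H → queue [E, L, C, G, A]
Visit E → queue [L, C, G, A]
Visit L → queue [C, G, A]
Visit C; enqueue D → queue [G, A, D]
Visit G → queue [A, D]
Visit A → queue [D]
Visit D → queue []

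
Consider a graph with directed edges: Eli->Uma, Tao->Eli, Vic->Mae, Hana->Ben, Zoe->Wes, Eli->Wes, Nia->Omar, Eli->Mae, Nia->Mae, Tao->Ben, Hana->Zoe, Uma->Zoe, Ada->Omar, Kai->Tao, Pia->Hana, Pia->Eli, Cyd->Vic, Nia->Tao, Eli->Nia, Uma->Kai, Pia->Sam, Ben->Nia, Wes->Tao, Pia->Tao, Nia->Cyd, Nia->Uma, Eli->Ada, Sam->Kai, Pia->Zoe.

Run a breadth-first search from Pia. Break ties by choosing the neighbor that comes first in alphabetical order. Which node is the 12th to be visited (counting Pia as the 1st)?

Ben

Visit Pia; enqueue Eli, Hana, Sam, Tao, Zoe → queue [Eli, Hana, Sam, Tao, Zoe]
Visit Eli; enqueue Ada, Mae, Nia, Uma, Wes → queue [Hana, Sam, Tao, Zoe, Ada, Mae, Nia, Uma, Wes]
Visit Hana; enqueue Ben → queue [Sam, Tao, Zoe, Ada, Mae, Nia, Uma, Wes, Ben]
Visit Sam; enqueue Kai → queue [Tao, Zoe, Ada, Mae, Nia, Uma, Wes, Ben, Kai]
Visit Tao → queue [Zoe, Ada, Mae, Nia, Uma, Wes, Ben, Kai]
Visit Zoe → queue [Ada, Mae, Nia, Uma, Wes, Ben, Kai]
Visit Ada; enqueue Omar → queue [Mae, Nia, Uma, Wes, Ben, Kai, Omar]
Visit Mae → queue [Nia, Uma, Wes, Ben, Kai, Omar]
Visit Nia; enqueue Cyd → queue [Uma, Wes, Ben, Kai, Omar, Cyd]
Visit Uma → queue [Wes, Ben, Kai, Omar, Cyd]
Visit Wes → queue [Ben, Kai, Omar, Cyd]
Visit Ben → queue [Kai, Omar, Cyd]
Visit Kai → queue [Omar, Cyd]
Visit Omar → queue [Cyd]
Visit Cyd; enqueue Vic → queue [Vic]
Visit Vic → queue []

Visit order: Pia, Eli, Hana, Sam, Tao, Zoe, Ada, Mae, Nia, Uma, Wes, Ben, Kai, Omar, Cyd, Vic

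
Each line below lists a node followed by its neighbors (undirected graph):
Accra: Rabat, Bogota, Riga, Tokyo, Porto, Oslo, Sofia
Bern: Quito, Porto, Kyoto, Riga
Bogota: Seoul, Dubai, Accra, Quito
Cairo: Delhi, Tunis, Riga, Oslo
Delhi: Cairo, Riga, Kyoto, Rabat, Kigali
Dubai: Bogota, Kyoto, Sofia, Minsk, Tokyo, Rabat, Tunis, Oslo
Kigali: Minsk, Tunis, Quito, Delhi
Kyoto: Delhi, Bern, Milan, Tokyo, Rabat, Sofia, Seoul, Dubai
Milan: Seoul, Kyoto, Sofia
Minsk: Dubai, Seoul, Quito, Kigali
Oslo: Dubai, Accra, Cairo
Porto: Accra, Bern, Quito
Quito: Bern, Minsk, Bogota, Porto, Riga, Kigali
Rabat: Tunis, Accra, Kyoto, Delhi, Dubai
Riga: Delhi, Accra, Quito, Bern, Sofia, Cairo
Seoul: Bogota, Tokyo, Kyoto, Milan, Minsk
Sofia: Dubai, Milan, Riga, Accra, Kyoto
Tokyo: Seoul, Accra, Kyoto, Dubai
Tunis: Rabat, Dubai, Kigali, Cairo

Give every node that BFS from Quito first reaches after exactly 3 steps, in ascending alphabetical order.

Milan, Oslo, Rabat, Tokyo

Level 0: Quito
Level 1: Bern, Bogota, Kigali, Minsk, Porto, Riga
Level 2: Accra, Cairo, Delhi, Dubai, Kyoto, Seoul, Sofia, Tunis
Level 3: Milan, Oslo, Rabat, Tokyo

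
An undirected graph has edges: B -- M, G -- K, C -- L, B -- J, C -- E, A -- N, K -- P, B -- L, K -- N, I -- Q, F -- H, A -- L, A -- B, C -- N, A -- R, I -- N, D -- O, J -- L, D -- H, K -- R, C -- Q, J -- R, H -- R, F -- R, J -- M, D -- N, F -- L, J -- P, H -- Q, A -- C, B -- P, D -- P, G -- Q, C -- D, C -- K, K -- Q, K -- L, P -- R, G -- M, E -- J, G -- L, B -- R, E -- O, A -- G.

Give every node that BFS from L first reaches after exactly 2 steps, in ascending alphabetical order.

Level 0: L
Level 1: A, B, C, F, G, J, K
Level 2: D, E, H, M, N, P, Q, R
Level 3: I, O

D, E, H, M, N, P, Q, R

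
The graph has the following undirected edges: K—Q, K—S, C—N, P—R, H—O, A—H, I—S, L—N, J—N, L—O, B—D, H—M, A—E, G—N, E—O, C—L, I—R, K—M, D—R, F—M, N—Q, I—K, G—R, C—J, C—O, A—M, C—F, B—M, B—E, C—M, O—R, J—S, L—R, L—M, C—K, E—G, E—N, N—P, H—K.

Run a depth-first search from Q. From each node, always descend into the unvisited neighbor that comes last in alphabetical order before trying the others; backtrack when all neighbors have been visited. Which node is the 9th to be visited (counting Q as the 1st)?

S

Visit Q
Q → N
N → P
P → R
R → O
O → L
L → M
M → K
K → S
S → J
J → C
C → F
S → I
K → H
H → A
A → E
E → G
E → B
B → D

Visit order: Q, N, P, R, O, L, M, K, S, J, C, F, I, H, A, E, G, B, D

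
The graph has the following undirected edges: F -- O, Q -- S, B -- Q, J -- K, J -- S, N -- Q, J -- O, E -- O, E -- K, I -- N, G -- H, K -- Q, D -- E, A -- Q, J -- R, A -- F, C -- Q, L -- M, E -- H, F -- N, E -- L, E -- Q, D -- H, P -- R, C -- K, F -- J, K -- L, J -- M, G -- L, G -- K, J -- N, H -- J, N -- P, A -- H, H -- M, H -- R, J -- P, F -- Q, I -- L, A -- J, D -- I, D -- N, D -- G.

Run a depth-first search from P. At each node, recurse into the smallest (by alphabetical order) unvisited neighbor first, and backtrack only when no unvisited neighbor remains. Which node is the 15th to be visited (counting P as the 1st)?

L

Visit P
P → J
J → A
A → F
F → N
N → D
D → E
E → H
H → G
G → K
K → C
C → Q
Q → B
Q → S
K → L
L → I
L → M
H → R
E → O

Visit order: P, J, A, F, N, D, E, H, G, K, C, Q, B, S, L, I, M, R, O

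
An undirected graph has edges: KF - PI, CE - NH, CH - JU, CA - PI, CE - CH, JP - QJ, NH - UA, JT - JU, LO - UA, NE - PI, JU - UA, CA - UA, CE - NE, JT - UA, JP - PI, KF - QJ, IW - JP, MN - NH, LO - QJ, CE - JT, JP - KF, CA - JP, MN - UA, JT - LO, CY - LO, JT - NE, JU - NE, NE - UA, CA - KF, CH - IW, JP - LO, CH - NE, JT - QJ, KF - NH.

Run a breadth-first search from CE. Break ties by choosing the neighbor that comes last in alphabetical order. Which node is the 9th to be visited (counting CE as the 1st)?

PI

Visit CE; enqueue NH, NE, JT, CH → queue [NH, NE, JT, CH]
Visit NH; enqueue UA, MN, KF → queue [NE, JT, CH, UA, MN, KF]
Visit NE; enqueue PI, JU → queue [JT, CH, UA, MN, KF, PI, JU]
Visit JT; enqueue QJ, LO → queue [CH, UA, MN, KF, PI, JU, QJ, LO]
Visit CH; enqueue IW → queue [UA, MN, KF, PI, JU, QJ, LO, IW]
Visit UA; enqueue CA → queue [MN, KF, PI, JU, QJ, LO, IW, CA]
Visit MN → queue [KF, PI, JU, QJ, LO, IW, CA]
Visit KF; enqueue JP → queue [PI, JU, QJ, LO, IW, CA, JP]
Visit PI → queue [JU, QJ, LO, IW, CA, JP]
Visit JU → queue [QJ, LO, IW, CA, JP]
Visit QJ → queue [LO, IW, CA, JP]
Visit LO; enqueue CY → queue [IW, CA, JP, CY]
Visit IW → queue [CA, JP, CY]
Visit CA → queue [JP, CY]
Visit JP → queue [CY]
Visit CY → queue []

Visit order: CE, NH, NE, JT, CH, UA, MN, KF, PI, JU, QJ, LO, IW, CA, JP, CY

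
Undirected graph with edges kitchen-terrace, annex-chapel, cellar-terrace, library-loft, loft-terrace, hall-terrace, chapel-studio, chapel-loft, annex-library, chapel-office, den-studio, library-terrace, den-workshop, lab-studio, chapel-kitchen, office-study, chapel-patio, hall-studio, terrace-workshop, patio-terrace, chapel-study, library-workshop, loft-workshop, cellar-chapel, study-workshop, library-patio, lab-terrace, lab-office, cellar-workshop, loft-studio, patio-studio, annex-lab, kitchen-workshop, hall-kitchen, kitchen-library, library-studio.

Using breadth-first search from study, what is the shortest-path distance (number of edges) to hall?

3

Level 0: study
Level 1: chapel, office, workshop
Level 2: annex, cellar, den, kitchen, lab, library, loft, patio, studio, terrace
Level 3: hall
hall first appears at level 3.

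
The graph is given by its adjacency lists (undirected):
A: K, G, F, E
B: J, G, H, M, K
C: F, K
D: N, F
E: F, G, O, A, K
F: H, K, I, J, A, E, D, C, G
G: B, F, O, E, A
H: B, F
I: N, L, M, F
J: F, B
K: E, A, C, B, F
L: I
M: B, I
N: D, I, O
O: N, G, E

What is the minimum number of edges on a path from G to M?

Level 0: G
Level 1: A, B, E, F, O
Level 2: C, D, H, I, J, K, M, N
Level 3: L
M first appears at level 2.

2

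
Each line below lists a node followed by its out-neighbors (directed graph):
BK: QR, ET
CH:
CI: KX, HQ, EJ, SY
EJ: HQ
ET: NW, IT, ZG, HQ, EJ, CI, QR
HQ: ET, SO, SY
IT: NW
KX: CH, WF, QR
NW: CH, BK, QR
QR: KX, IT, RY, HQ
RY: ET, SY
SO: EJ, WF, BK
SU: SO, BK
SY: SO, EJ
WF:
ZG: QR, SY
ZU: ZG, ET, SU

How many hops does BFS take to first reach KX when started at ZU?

3

Level 0: ZU
Level 1: ET, SU, ZG
Level 2: BK, CI, EJ, HQ, IT, NW, QR, SO, SY
Level 3: CH, KX, RY, WF
KX first appears at level 3.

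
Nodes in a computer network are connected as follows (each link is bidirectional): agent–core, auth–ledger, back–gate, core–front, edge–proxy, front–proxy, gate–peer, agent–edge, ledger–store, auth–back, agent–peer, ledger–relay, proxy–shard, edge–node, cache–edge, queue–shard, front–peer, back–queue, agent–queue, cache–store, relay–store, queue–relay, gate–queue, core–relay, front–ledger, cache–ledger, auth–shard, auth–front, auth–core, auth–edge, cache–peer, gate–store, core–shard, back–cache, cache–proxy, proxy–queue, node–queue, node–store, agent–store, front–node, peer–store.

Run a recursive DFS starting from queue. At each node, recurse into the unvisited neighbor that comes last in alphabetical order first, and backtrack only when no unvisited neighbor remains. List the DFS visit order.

queue shard proxy front peer store relay ledger cache edge node auth core agent back gate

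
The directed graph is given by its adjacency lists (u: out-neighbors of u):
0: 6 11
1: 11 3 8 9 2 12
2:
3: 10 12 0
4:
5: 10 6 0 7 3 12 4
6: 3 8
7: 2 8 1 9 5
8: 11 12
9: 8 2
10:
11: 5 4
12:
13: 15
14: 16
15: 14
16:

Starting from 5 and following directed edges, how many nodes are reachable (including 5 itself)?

13

BFS from 5 visits: 5, 10, 6, 0, 7, 3, 12, 4, 8, 11, 2, 1, 9
Reachable nodes: 13 of 17 total.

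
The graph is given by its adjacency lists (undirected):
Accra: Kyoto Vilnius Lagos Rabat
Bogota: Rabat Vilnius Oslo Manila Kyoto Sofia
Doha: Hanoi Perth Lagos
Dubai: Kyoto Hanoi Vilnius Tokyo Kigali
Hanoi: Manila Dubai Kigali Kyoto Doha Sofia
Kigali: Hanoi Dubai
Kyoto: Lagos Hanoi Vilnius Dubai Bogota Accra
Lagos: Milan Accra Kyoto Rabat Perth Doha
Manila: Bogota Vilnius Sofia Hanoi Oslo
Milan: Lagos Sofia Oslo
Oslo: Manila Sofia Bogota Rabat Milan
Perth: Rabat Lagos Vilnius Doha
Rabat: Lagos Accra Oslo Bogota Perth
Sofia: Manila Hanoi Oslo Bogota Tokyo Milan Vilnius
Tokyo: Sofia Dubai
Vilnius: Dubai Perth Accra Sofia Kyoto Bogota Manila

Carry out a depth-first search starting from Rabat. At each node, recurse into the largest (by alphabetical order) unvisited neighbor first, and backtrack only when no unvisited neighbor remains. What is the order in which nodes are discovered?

Visit Rabat
Rabat → Perth
Perth → Vilnius
Vilnius → Sofia
Sofia → Tokyo
Tokyo → Dubai
Dubai → Kyoto
Kyoto → Lagos
Lagos → Milan
Milan → Oslo
Oslo → Manila
Manila → Hanoi
Hanoi → Kigali
Hanoi → Doha
Manila → Bogota
Lagos → Accra

Rabat -> Perth -> Vilnius -> Sofia -> Tokyo -> Dubai -> Kyoto -> Lagos -> Milan -> Oslo -> Manila -> Hanoi -> Kigali -> Doha -> Bogota -> Accra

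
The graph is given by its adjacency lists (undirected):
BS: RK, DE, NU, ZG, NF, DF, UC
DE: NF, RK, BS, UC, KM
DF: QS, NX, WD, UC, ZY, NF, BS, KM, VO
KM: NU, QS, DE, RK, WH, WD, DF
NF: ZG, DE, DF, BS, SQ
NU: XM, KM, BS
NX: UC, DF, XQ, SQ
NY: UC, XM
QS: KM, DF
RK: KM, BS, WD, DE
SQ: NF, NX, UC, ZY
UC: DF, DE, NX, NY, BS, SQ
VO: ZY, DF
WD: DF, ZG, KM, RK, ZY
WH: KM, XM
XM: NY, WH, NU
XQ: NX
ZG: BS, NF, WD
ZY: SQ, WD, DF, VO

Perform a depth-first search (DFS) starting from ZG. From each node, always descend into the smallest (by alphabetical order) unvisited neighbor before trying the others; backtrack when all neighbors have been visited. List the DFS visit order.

Visit ZG
ZG → BS
BS → DE
DE → KM
KM → DF
DF → NF
NF → SQ
SQ → NX
NX → UC
UC → NY
NY → XM
XM → NU
XM → WH
NX → XQ
SQ → ZY
ZY → VO
ZY → WD
WD → RK
DF → QS

ZG, BS, DE, KM, DF, NF, SQ, NX, UC, NY, XM, NU, WH, XQ, ZY, VO, WD, RK, QS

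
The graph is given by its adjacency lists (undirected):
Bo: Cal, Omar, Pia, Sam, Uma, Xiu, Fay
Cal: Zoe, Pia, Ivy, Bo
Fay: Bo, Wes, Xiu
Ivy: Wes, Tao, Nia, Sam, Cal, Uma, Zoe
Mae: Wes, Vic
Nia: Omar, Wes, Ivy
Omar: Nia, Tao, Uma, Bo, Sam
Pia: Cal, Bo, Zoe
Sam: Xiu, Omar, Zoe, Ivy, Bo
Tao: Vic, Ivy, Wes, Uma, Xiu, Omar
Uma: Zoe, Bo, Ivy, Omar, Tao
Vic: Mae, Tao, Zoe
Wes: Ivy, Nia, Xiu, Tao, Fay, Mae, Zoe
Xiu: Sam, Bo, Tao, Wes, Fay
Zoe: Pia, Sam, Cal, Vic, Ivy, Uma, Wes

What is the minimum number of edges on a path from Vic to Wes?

2

Level 0: Vic
Level 1: Mae, Tao, Zoe
Level 2: Cal, Ivy, Omar, Pia, Sam, Uma, Wes, Xiu
Level 3: Bo, Fay, Nia
Wes first appears at level 2.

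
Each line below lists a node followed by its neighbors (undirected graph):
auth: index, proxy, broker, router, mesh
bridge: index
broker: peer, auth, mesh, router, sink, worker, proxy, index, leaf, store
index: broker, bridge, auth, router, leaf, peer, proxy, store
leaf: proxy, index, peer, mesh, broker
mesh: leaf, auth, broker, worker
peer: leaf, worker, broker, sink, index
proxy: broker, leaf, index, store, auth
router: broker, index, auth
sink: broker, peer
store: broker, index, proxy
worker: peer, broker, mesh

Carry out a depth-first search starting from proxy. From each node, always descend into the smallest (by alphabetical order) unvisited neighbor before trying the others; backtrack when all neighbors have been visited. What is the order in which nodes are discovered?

Visit proxy
proxy → auth
auth → broker
broker → index
index → bridge
index → leaf
leaf → mesh
mesh → worker
worker → peer
peer → sink
index → router
index → store

proxy, auth, broker, index, bridge, leaf, mesh, worker, peer, sink, router, store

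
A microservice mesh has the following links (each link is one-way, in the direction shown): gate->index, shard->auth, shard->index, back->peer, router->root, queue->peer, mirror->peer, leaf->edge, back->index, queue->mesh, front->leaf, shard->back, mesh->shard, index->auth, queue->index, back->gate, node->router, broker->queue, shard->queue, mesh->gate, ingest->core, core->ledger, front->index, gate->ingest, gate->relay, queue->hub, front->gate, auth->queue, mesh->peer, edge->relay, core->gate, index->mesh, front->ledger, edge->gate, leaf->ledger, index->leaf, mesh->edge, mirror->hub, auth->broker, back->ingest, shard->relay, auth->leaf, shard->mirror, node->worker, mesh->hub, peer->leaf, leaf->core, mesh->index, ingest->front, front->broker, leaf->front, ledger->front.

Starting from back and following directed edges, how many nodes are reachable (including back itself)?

18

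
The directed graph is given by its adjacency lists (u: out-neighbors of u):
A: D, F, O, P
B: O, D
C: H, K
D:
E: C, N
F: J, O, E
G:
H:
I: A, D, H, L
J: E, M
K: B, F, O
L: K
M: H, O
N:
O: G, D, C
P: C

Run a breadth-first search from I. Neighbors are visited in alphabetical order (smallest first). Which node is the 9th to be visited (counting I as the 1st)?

K

Visit I; enqueue A, D, H, L → queue [A, D, H, L]
Visit A; enqueue F, O, P → queue [D, H, L, F, O, P]
Visit D → queue [H, L, F, O, P]
Visit H → queue [L, F, O, P]
Visit L; enqueue K → queue [F, O, P, K]
Visit F; enqueue E, J → queue [O, P, K, E, J]
Visit O; enqueue C, G → queue [P, K, E, J, C, G]
Visit P → queue [K, E, J, C, G]
Visit K; enqueue B → queue [E, J, C, G, B]
Visit E; enqueue N → queue [J, C, G, B, N]
Visit J; enqueue M → queue [C, G, B, N, M]
Visit C → queue [G, B, N, M]
Visit G → queue [B, N, M]
Visit B → queue [N, M]
Visit N → queue [M]
Visit M → queue []

Visit order: I, A, D, H, L, F, O, P, K, E, J, C, G, B, N, M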